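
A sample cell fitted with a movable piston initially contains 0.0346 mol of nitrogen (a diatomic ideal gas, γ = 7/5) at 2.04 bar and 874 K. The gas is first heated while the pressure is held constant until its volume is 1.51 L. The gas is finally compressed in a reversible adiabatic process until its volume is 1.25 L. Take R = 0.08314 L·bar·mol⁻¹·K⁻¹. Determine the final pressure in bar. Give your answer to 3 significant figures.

P₃ ≈ 2.66 bar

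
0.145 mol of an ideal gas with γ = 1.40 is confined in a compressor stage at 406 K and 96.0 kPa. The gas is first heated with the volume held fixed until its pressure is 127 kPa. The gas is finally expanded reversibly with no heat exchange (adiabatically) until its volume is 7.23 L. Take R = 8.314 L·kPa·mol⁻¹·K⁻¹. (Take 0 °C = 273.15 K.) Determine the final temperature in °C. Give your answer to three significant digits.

From PV = nRT: V₁ = nRT₁/P₁ = 5.098 L.
Isochoric, so P/T is constant: V₂ = V₁; T₂ = T₁·(P₂/P₁) = 537.1 K.
Reversible adiabatic, γ = 1.40: T₃ = T₂·(V₂/V₃)^(γ−1) = 467.1 K; P₃ = P₂·(V₂/V₃)^γ = 77.88 kPa.

T₃ ≈ 194 °C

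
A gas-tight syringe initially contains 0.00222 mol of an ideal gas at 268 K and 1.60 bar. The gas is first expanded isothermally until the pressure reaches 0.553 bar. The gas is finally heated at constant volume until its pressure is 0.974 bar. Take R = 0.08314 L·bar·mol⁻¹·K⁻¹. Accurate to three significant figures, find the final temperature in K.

T₃ ≈ 472 K

From PV = nRT: V₁ = nRT₁/P₁ = 0.03092 L.
T constant ⇒ Boyle's law P V = const: T₂ = T₁; V₂ = V₁·(P₁/P₂) = 0.08945 L.
Isochoric, so P/T is constant: V₃ = V₂; T₃ = T₂·(P₃/P₂) = 472.0 K.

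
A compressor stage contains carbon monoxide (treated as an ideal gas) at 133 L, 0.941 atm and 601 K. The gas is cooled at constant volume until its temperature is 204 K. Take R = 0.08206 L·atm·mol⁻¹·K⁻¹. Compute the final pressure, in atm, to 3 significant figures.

P₂ ≈ 0.319 atm

Isochoric, so P/T is constant: V₂ = V₁; P₂ = P₁·(T₂/T₁) = 0.3194 atm.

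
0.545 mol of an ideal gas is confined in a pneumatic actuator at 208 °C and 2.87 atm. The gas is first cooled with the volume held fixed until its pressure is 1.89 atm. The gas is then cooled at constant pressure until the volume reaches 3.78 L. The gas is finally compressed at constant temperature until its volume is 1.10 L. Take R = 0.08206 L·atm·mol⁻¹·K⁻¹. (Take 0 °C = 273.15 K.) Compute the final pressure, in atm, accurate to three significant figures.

P₄ ≈ 6.49 atm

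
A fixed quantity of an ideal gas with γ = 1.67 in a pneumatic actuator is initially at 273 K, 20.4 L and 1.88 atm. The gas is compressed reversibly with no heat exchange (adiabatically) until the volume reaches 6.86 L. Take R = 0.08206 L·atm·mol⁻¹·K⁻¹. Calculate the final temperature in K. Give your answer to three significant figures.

T₂ ≈ 567 K

Reversible adiabatic, γ = 1.67: T₂ = T₁·(V₁/V₂)^(γ−1) = 566.6 K; P₂ = P₁·(V₁/V₂)^γ = 11.60 atm.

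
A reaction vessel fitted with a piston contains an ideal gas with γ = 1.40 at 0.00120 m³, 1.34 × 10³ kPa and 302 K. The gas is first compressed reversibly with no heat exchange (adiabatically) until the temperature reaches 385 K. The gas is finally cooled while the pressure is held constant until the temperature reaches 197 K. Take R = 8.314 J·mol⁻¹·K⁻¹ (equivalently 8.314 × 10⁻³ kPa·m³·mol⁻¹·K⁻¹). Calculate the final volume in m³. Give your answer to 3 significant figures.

V₃ ≈ 0.000335 m³

Reversible adiabatic, γ = 1.40: P₂ = P₁·(T₂/T₁)^(γ/(γ−1)) = 3135 kPa; V₂ = V₁·(T₁/T₂)^(1/(γ−1)) = 0.0006540 m³.
P constant ⇒ V ∝ T: P₃ = P₂; V₃ = V₂·(T₃/T₂) = 0.0003346 m³.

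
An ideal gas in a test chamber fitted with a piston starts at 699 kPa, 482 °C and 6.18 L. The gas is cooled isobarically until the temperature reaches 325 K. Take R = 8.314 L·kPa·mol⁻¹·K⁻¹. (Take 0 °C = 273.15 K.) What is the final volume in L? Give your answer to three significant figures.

V₂ ≈ 2.66 L

Convert: T₁ = 755.1 K.
Isobaric, so V/T is constant: P₂ = P₁; V₂ = V₁·(T₂/T₁) = 2.660 L.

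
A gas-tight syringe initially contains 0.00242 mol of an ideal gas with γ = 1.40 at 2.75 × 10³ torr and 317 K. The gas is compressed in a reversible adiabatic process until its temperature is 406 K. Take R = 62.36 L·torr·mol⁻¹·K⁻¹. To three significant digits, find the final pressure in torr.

P₂ ≈ 6.54e+03 torr

From PV = nRT: V₁ = nRT₁/P₁ = 0.01740 L.
Adiabatic (γ = 1.40), T V^(γ−1) and P V^γ constant: P₂ = P₁·(T₂/T₁)^(γ/(γ−1)) = 6538 torr; V₂ = V₁·(T₁/T₂)^(1/(γ−1)) = 0.009371 L.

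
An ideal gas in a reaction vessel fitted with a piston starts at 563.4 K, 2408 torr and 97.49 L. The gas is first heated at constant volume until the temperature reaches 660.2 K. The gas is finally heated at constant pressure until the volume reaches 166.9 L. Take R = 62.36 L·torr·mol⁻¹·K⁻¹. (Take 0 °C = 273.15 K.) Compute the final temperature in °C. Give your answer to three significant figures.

T₃ ≈ 857 °C

V constant ⇒ P ∝ T: V₂ = V₁; P₂ = P₁·(T₂/T₁) = 2822 torr.
Isobaric, so V/T is constant: P₃ = P₂; T₃ = T₂·(V₃/V₂) = 1130 K.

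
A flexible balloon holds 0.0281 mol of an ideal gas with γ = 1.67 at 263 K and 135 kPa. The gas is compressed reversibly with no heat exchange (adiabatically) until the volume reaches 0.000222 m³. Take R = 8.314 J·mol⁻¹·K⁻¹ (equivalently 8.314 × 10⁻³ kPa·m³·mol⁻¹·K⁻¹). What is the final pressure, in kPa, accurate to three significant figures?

From PV = nRT: V₁ = nRT₁/P₁ = 0.0004551 m³.
Reversible adiabatic, γ = 1.67: T₂ = T₁·(V₁/V₂)^(γ−1) = 425.5 K; P₂ = P₁·(V₁/V₂)^γ = 447.7 kPa.

P₂ ≈ 448 kPa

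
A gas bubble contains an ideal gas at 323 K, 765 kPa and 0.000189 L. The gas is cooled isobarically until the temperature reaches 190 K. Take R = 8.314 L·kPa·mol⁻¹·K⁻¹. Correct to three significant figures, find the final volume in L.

V₂ ≈ 0.000111 L

P constant ⇒ V ∝ T: P₂ = P₁; V₂ = V₁·(T₂/T₁) = 0.0001112 L.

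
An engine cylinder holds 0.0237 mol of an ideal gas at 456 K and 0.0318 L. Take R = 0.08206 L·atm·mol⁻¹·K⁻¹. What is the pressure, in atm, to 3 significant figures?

P ≈ 27.9 atm

PV = nRT ⇒ P = nRT/V = (0.0237 × 0.08206 × 456) / 0.0318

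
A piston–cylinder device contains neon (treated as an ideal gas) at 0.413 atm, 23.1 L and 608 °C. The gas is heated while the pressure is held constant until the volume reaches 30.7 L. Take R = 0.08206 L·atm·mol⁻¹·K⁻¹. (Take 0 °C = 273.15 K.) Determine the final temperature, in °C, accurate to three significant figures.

Convert: T₁ = 881.1 K.
P constant ⇒ V ∝ T: P₂ = P₁; T₂ = T₁·(V₂/V₁) = 1171 K.

T₂ ≈ 898 °C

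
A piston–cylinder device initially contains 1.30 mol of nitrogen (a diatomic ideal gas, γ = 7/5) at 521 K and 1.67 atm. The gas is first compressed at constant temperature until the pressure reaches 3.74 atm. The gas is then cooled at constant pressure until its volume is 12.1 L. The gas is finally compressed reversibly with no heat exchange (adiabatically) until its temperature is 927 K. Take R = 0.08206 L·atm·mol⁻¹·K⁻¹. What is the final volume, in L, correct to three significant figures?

V₄ ≈ 1.71 L

From PV = nRT: V₁ = nRT₁/P₁ = 33.28 L.
T constant ⇒ Boyle's law P V = const: T₂ = T₁; V₂ = V₁·(P₁/P₂) = 14.86 L.
P constant ⇒ V ∝ T: P₃ = P₂; T₃ = T₂·(V₃/V₂) = 424.2 K.
Adiabatic (γ = 7/5), T V^(γ−1) and P V^γ constant: P₄ = P₃·(T₄/T₃)^(γ/(γ−1)) = 57.69 atm; V₄ = V₃·(T₃/T₄)^(1/(γ−1)) = 1.714 L.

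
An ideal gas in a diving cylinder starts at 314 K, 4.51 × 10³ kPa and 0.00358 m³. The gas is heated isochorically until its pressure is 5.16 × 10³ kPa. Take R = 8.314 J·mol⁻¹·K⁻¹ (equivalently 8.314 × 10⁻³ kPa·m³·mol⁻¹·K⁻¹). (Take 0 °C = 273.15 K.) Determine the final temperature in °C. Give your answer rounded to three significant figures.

T₂ ≈ 86.1 °C

V constant ⇒ P ∝ T: V₂ = V₁; T₂ = T₁·(P₂/P₁) = 359.3 K.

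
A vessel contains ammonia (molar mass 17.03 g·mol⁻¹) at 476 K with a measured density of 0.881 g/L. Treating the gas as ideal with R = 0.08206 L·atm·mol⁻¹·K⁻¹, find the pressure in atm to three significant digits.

ρ = PM/(RT) ⇒ P = ρRT/M = (0.881 × 0.08206 × 476.0) / 17.03

P ≈ 2.02 atm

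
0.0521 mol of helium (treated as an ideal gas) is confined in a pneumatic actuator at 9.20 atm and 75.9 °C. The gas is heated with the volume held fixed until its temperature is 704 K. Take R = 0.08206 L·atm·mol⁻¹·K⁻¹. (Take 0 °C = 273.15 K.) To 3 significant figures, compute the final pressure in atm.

Convert: T₁ = 349.0 K.
From PV = nRT: V₁ = nRT₁/P₁ = 0.1622 L.
V constant ⇒ P ∝ T: V₂ = V₁; P₂ = P₁·(T₂/T₁) = 18.56 atm.

P₂ ≈ 18.6 atm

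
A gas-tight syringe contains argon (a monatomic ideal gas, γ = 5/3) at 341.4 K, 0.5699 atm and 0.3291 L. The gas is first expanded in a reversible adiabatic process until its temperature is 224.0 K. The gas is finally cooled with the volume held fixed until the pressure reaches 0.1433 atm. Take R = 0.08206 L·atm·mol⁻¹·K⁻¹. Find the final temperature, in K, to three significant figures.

T₃ ≈ 162 K

Reversible adiabatic, γ = 5/3: P₂ = P₁·(T₂/T₁)^(γ/(γ−1)) = 0.1987 atm; V₂ = V₁·(T₁/T₂)^(1/(γ−1)) = 0.6192 L.
Isochoric, so P/T is constant: V₃ = V₂; T₃ = T₂·(P₃/P₂) = 161.5 K.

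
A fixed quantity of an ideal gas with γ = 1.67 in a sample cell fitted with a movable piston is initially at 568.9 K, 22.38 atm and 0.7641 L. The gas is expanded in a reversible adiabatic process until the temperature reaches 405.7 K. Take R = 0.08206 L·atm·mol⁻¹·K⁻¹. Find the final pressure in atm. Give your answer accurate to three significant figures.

Reversible adiabatic, γ = 1.67: P₂ = P₁·(T₂/T₁)^(γ/(γ−1)) = 9.636 atm; V₂ = V₁·(T₁/T₂)^(1/(γ−1)) = 1.266 L.

P₂ ≈ 9.64 atm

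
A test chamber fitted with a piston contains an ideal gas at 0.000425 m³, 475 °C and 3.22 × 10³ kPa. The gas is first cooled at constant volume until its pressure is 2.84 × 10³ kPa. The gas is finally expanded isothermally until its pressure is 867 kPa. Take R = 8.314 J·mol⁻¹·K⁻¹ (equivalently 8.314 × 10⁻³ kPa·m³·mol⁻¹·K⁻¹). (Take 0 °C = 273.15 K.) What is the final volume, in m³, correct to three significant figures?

V₃ ≈ 0.00139 m³

Convert: T₁ = 748.1 K.
Isochoric, so P/T is constant: V₂ = V₁; T₂ = T₁·(P₂/P₁) = 659.9 K.
T constant ⇒ Boyle's law P V = const: T₃ = T₂; V₃ = V₂·(P₂/P₃) = 0.001392 m³.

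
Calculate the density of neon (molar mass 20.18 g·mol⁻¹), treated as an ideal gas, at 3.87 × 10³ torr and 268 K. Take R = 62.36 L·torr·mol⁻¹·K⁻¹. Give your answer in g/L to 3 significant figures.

ρ ≈ 4.67 g/L

ρ = PM/(RT) = (3.87e+03 × 20.18) / (62.36 × 268.0)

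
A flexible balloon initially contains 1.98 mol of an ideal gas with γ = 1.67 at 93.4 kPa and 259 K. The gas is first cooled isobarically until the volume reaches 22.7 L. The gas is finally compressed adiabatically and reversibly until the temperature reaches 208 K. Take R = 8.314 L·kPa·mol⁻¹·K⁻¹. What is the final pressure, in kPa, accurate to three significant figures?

P₃ ≈ 308 kPa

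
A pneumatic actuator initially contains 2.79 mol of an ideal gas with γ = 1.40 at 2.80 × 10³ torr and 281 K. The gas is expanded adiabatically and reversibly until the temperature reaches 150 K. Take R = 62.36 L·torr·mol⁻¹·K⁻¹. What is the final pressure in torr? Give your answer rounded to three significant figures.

P₂ ≈ 311 torr

From PV = nRT: V₁ = nRT₁/P₁ = 17.46 L.
Adiabatic (γ = 1.40), T V^(γ−1) and P V^γ constant: P₂ = P₁·(T₂/T₁)^(γ/(γ−1)) = 311.2 torr; V₂ = V₁·(T₁/T₂)^(1/(γ−1)) = 83.87 L.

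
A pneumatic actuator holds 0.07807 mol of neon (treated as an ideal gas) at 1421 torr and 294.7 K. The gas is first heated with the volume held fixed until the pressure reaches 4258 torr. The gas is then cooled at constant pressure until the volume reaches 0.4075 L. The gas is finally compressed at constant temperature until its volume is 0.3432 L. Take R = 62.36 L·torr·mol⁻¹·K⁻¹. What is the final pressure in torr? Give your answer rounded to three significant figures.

From PV = nRT: V₁ = nRT₁/P₁ = 1.010 L.
Isochoric, so P/T is constant: V₂ = V₁; T₂ = T₁·(P₂/P₁) = 883.1 K.
Isobaric, so V/T is constant: P₃ = P₂; T₃ = T₂·(V₃/V₂) = 356.4 K.
T constant ⇒ Boyle's law P V = const: T₄ = T₃; P₄ = P₃·(V₃/V₄) = 5056 torr.

P₄ ≈ 5.06e+03 torr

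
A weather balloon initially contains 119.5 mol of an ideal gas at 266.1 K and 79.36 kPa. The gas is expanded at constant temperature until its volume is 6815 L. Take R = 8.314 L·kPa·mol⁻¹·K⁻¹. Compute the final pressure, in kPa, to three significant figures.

From PV = nRT: V₁ = nRT₁/P₁ = 3331 L.
T constant ⇒ Boyle's law P V = const: T₂ = T₁; P₂ = P₁·(V₁/V₂) = 38.79 kPa.

P₂ ≈ 38.8 kPa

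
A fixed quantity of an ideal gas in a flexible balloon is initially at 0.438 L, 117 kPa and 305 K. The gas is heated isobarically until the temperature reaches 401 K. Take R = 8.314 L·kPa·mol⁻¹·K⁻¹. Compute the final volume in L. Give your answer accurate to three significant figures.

V₂ ≈ 0.576 L

P constant ⇒ V ∝ T: P₂ = P₁; V₂ = V₁·(T₂/T₁) = 0.5759 L.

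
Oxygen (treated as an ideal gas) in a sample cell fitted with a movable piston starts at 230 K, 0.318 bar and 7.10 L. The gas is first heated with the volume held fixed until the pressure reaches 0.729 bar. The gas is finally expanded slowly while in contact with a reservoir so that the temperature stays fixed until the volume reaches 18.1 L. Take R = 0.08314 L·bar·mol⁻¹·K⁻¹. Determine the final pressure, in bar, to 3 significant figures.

Isochoric, so P/T is constant: V₂ = V₁; T₂ = T₁·(P₂/P₁) = 527.3 K.
Isothermal, so P V is constant: T₃ = T₂; P₃ = P₂·(V₂/V₃) = 0.2860 bar.

P₃ ≈ 0.286 bar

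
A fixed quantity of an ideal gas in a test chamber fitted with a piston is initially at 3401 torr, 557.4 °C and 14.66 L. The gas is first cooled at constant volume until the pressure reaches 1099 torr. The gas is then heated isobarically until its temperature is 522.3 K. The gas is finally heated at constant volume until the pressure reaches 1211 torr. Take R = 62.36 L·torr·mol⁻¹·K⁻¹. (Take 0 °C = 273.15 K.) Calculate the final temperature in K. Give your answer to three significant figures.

Convert: T₁ = 830.5 K.
Isochoric, so P/T is constant: V₂ = V₁; T₂ = T₁·(P₂/P₁) = 268.4 K.
P constant ⇒ V ∝ T: P₃ = P₂; V₃ = V₂·(T₃/T₂) = 28.53 L.
V constant ⇒ P ∝ T: V₄ = V₃; T₄ = T₃·(P₄/P₃) = 575.5 K.

T₄ ≈ 576 K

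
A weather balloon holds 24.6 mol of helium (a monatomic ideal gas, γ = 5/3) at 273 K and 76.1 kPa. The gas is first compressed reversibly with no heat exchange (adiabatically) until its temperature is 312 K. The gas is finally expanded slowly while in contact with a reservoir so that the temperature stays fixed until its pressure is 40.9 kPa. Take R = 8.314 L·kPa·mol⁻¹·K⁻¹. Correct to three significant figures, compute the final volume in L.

From PV = nRT: V₁ = nRT₁/P₁ = 733.7 L.
Adiabatic (γ = 5/3), T V^(γ−1) and P V^γ constant: P₂ = P₁·(T₂/T₁)^(γ/(γ−1)) = 106.3 kPa; V₂ = V₁·(T₁/T₂)^(1/(γ−1)) = 600.5 L.
Isothermal, so P V is constant: T₃ = T₂; V₃ = V₂·(P₂/P₃) = 1560 L.

V₃ ≈ 1.56e+03 L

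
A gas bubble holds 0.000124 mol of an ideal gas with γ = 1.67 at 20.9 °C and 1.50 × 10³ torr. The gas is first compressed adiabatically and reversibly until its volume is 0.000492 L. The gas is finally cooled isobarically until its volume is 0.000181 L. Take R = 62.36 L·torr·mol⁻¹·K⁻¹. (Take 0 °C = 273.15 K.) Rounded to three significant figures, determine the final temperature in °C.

Convert: T₁ = 294.0 K.
From PV = nRT: V₁ = nRT₁/P₁ = 0.001516 L.
Reversible adiabatic, γ = 1.67: T₂ = T₁·(V₁/V₂)^(γ−1) = 624.9 K; P₂ = P₁·(V₁/V₂)^γ = 9822 torr.
P constant ⇒ V ∝ T: P₃ = P₂; T₃ = T₂·(V₃/V₂) = 229.9 K.

T₃ ≈ -43.2 °C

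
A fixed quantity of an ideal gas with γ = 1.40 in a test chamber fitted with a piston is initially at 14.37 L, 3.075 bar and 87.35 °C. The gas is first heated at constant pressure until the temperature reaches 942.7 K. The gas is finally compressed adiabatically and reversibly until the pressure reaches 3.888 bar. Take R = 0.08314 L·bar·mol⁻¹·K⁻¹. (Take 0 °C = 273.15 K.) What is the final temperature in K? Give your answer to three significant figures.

T₃ ≈ 1.01e+03 K

Convert: T₁ = 360.5 K.
Isobaric, so V/T is constant: P₂ = P₁; V₂ = V₁·(T₂/T₁) = 37.58 L.
Reversible adiabatic, γ = 1.40: T₃ = T₂·(P₃/P₂)^((γ−1)/γ) = 1008 K; V₃ = V₂·(P₂/P₃)^(1/γ) = 31.78 L.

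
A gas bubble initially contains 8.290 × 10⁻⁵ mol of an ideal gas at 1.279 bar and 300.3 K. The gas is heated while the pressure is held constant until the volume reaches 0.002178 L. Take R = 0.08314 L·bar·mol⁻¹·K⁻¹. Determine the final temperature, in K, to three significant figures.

From PV = nRT: V₁ = nRT₁/P₁ = 0.001618 L.
Isobaric, so V/T is constant: P₂ = P₁; T₂ = T₁·(V₂/V₁) = 404.2 K.

T₂ ≈ 404 K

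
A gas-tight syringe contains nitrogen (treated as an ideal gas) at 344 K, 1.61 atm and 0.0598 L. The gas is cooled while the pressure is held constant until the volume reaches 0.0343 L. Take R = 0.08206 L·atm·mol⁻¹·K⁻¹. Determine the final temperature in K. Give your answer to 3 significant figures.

T₂ ≈ 197 K

P constant ⇒ V ∝ T: P₂ = P₁; T₂ = T₁·(V₂/V₁) = 197.3 K.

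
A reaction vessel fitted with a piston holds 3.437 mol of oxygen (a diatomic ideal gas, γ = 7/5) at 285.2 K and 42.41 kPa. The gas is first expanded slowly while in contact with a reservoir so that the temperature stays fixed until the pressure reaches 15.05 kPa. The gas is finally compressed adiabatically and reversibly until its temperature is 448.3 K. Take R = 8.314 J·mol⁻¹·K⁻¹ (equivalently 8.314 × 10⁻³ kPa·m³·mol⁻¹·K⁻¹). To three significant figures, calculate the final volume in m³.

From PV = nRT: V₁ = nRT₁/P₁ = 0.1922 m³.
Isothermal, so P V is constant: T₂ = T₁; V₂ = V₁·(P₁/P₂) = 0.5415 m³.
Adiabatic (γ = 7/5), T V^(γ−1) and P V^γ constant: P₃ = P₂·(T₃/T₂)^(γ/(γ−1)) = 73.28 kPa; V₃ = V₂·(T₂/T₃)^(1/(γ−1)) = 0.1748 m³.

V₃ ≈ 0.175 m³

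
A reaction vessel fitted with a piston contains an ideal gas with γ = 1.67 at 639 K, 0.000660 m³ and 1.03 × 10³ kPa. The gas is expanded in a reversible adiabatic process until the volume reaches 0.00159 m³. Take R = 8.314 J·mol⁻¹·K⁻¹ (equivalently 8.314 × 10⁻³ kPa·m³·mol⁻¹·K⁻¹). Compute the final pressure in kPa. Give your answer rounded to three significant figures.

Reversible adiabatic, γ = 1.67: T₂ = T₁·(V₁/V₂)^(γ−1) = 354.5 K; P₂ = P₁·(V₁/V₂)^γ = 237.2 kPa.

P₂ ≈ 237 kPa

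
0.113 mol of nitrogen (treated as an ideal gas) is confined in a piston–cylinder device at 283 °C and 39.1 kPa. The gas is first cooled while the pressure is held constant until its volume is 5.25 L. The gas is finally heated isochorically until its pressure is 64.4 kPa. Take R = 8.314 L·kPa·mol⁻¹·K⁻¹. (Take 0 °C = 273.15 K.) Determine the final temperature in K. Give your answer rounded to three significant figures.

T₃ ≈ 360 K

Convert: T₁ = 556.1 K.
From PV = nRT: V₁ = nRT₁/P₁ = 13.36 L.
P constant ⇒ V ∝ T: P₂ = P₁; T₂ = T₁·(V₂/V₁) = 218.5 K.
Isochoric, so P/T is constant: V₃ = V₂; T₃ = T₂·(P₃/P₂) = 359.9 K.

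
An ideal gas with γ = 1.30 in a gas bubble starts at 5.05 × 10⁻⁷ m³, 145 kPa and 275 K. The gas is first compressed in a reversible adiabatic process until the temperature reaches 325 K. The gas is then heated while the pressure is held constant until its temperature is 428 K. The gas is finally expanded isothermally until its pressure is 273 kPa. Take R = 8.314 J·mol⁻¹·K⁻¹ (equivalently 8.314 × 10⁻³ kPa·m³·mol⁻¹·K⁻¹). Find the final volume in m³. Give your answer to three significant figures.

Adiabatic (γ = 1.30), T V^(γ−1) and P V^γ constant: P₂ = P₁·(T₂/T₁)^(γ/(γ−1)) = 299.1 kPa; V₂ = V₁·(T₁/T₂)^(1/(γ−1)) = 2.894e-07 m³.
P constant ⇒ V ∝ T: P₃ = P₂; V₃ = V₂·(T₃/T₂) = 3.811e-07 m³.
T constant ⇒ Boyle's law P V = const: T₄ = T₃; V₄ = V₃·(P₃/P₄) = 4.175e-07 m³.

V₄ ≈ 4.17e-07 m³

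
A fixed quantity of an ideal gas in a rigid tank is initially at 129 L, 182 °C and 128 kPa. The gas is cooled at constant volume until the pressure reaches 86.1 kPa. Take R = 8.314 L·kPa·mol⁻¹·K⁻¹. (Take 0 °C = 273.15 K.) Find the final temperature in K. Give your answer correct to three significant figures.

T₂ ≈ 306 K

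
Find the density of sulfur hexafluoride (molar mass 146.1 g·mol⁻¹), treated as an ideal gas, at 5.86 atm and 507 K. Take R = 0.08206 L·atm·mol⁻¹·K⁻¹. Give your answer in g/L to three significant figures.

ρ ≈ 20.6 g/L

ρ = PM/(RT) = (5.86 × 146.1) / (0.08206 × 507.0)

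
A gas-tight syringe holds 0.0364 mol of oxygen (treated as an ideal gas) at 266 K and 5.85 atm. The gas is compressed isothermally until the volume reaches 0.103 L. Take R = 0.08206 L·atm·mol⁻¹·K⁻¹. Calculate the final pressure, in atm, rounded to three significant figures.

P₂ ≈ 7.71 atm

From PV = nRT: V₁ = nRT₁/P₁ = 0.1358 L.
T constant ⇒ Boyle's law P V = const: T₂ = T₁; P₂ = P₁·(V₁/V₂) = 7.714 atm.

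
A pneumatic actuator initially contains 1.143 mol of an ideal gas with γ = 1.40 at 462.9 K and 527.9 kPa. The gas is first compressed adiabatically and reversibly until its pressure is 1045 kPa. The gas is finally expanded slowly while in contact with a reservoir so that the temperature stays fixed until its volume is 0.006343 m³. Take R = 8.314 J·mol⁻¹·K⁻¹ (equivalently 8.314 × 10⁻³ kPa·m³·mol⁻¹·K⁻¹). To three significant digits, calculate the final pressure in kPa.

P₃ ≈ 843 kPa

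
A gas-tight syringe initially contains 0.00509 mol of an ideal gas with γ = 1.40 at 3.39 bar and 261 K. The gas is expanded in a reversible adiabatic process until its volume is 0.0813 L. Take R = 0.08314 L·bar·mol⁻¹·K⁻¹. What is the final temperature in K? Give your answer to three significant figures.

From PV = nRT: V₁ = nRT₁/P₁ = 0.03258 L.
Adiabatic (γ = 1.40), T V^(γ−1) and P V^γ constant: T₂ = T₁·(V₁/V₂)^(γ−1) = 181.0 K; P₂ = P₁·(V₁/V₂)^γ = 0.9424 bar.

T₂ ≈ 181 K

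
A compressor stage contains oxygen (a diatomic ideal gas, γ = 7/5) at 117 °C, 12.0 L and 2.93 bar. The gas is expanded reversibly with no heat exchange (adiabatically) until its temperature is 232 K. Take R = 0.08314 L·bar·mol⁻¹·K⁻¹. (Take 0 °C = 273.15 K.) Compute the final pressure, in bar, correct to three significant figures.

Convert: T₁ = 390.1 K.
Adiabatic (γ = 7/5), T V^(γ−1) and P V^γ constant: P₂ = P₁·(T₂/T₁)^(γ/(γ−1)) = 0.4751 bar; V₂ = V₁·(T₁/T₂)^(1/(γ−1)) = 44.01 L.

P₂ ≈ 0.475 bar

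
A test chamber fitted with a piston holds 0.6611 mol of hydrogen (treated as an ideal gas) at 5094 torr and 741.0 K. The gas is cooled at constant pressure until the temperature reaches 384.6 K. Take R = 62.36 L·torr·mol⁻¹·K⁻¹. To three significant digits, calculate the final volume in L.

From PV = nRT: V₁ = nRT₁/P₁ = 5.997 L.
Isobaric, so V/T is constant: P₂ = P₁; V₂ = V₁·(T₂/T₁) = 3.113 L.

V₂ ≈ 3.11 L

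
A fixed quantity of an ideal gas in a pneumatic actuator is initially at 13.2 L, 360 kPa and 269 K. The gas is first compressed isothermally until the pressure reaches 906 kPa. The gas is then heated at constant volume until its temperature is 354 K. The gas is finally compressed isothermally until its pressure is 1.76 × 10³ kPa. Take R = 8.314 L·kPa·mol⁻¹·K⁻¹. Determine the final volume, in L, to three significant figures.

V₄ ≈ 3.55 L

Isothermal, so P V is constant: T₂ = T₁; V₂ = V₁·(P₁/P₂) = 5.245 L.
V constant ⇒ P ∝ T: V₃ = V₂; P₃ = P₂·(T₃/T₂) = 1192 kPa.
T constant ⇒ Boyle's law P V = const: T₄ = T₃; V₄ = V₃·(P₃/P₄) = 3.553 L.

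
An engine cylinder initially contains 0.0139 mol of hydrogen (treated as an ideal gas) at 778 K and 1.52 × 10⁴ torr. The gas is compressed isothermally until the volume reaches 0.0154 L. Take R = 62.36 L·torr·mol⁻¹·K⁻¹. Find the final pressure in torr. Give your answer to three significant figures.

From PV = nRT: V₁ = nRT₁/P₁ = 0.04437 L.
Isothermal, so P V is constant: T₂ = T₁; P₂ = P₁·(V₁/V₂) = 4.379e+04 torr.

P₂ ≈ 4.38e+04 torr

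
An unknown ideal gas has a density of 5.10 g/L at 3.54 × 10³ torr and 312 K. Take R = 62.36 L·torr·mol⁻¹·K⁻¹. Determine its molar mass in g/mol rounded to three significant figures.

ρ = PM/(RT) ⇒ M = ρRT/P = (5.10 × 62.36 × 312.0) / 3.54e+03

M ≈ 28.0 g/mol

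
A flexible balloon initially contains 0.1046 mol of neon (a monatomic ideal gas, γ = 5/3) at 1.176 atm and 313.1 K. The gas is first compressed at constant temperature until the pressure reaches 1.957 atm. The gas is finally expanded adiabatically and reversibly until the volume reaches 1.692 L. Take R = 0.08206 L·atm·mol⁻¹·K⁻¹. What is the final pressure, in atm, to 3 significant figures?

P₃ ≈ 1.38 atm

From PV = nRT: V₁ = nRT₁/P₁ = 2.285 L.
T constant ⇒ Boyle's law P V = const: T₂ = T₁; V₂ = V₁·(P₁/P₂) = 1.373 L.
Reversible adiabatic, γ = 5/3: T₃ = T₂·(V₂/V₃)^(γ−1) = 272.4 K; P₃ = P₂·(V₂/V₃)^γ = 1.382 atm.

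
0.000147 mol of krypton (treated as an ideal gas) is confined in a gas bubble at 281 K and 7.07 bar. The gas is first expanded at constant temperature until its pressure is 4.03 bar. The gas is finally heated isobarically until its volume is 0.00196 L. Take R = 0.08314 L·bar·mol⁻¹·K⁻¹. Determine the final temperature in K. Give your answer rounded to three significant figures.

T₃ ≈ 646 K

From PV = nRT: V₁ = nRT₁/P₁ = 0.0004858 L.
Isothermal, so P V is constant: T₂ = T₁; V₂ = V₁·(P₁/P₂) = 0.0008522 L.
Isobaric, so V/T is constant: P₃ = P₂; T₃ = T₂·(V₃/V₂) = 646.3 K.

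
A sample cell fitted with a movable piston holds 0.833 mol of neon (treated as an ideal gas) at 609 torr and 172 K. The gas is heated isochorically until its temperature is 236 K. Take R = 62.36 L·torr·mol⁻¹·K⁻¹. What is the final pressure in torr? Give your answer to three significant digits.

P₂ ≈ 836 torr

From PV = nRT: V₁ = nRT₁/P₁ = 14.67 L.
V constant ⇒ P ∝ T: V₂ = V₁; P₂ = P₁·(T₂/T₁) = 835.6 torr.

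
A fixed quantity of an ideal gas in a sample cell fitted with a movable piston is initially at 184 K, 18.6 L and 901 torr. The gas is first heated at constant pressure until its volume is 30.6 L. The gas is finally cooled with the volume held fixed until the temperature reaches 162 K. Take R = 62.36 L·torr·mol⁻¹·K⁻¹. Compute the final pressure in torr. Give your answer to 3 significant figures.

P₃ ≈ 482 torr

P constant ⇒ V ∝ T: P₂ = P₁; T₂ = T₁·(V₂/V₁) = 302.7 K.
Isochoric, so P/T is constant: V₃ = V₂; P₃ = P₂·(T₃/T₂) = 482.2 torr.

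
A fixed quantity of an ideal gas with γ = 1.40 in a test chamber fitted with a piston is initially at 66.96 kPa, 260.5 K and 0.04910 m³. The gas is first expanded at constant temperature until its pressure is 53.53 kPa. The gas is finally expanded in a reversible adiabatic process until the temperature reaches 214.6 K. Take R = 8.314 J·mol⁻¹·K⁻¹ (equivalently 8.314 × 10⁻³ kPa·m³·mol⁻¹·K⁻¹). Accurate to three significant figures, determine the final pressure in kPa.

P₃ ≈ 27.2 kPa

T constant ⇒ Boyle's law P V = const: T₂ = T₁; V₂ = V₁·(P₁/P₂) = 0.06142 m³.
Adiabatic (γ = 1.40), T V^(γ−1) and P V^γ constant: P₃ = P₂·(T₃/T₂)^(γ/(γ−1)) = 27.16 kPa; V₃ = V₂·(T₂/T₃)^(1/(γ−1)) = 0.09971 m³.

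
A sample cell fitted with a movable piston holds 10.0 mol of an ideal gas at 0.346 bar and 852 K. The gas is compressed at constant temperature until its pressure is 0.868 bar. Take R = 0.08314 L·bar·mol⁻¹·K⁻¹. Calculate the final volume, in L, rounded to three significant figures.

From PV = nRT: V₁ = nRT₁/P₁ = 2047 L.
T constant ⇒ Boyle's law P V = const: T₂ = T₁; V₂ = V₁·(P₁/P₂) = 816.1 L.

V₂ ≈ 816 L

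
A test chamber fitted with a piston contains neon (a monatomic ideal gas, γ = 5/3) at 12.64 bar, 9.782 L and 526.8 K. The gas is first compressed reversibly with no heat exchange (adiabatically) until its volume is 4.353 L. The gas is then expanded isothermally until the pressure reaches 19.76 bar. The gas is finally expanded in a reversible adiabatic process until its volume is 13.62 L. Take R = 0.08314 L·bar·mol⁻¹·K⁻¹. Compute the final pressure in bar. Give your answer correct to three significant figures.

P₄ ≈ 13.3 bar

Reversible adiabatic, γ = 5/3: T₂ = T₁·(V₁/V₂)^(γ−1) = 903.8 K; P₂ = P₁·(V₁/V₂)^γ = 48.73 bar.
T constant ⇒ Boyle's law P V = const: T₃ = T₂; V₃ = V₂·(P₂/P₃) = 10.74 L.
Adiabatic (γ = 5/3), T V^(γ−1) and P V^γ constant: T₄ = T₃·(V₃/V₄)^(γ−1) = 771.2 K; P₄ = P₃·(V₃/V₄)^γ = 13.29 bar.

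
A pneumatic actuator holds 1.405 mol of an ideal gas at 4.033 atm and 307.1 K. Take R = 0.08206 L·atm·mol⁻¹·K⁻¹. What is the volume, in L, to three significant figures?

V ≈ 8.78 L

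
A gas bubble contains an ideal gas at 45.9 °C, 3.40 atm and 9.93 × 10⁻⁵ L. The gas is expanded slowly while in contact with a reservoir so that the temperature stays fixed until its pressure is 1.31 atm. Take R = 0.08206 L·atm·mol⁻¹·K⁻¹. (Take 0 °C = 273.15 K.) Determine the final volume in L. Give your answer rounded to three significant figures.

V₂ ≈ 0.000258 L

Convert: T₁ = 319.0 K.
Isothermal, so P V is constant: T₂ = T₁; V₂ = V₁·(P₁/P₂) = 0.0002577 L.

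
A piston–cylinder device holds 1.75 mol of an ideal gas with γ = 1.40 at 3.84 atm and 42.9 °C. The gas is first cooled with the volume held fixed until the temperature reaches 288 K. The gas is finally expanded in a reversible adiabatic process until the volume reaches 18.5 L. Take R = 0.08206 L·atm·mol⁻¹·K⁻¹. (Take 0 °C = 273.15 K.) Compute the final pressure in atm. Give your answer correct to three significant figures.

P₃ ≈ 1.87 atm

Convert: T₁ = 316.0 K.
From PV = nRT: V₁ = nRT₁/P₁ = 11.82 L.
Isochoric, so P/T is constant: V₂ = V₁; P₂ = P₁·(T₂/T₁) = 3.499 atm.
Adiabatic (γ = 1.40), T V^(γ−1) and P V^γ constant: T₃ = T₂·(V₂/V₃)^(γ−1) = 240.7 K; P₃ = P₂·(V₂/V₃)^γ = 1.869 atm.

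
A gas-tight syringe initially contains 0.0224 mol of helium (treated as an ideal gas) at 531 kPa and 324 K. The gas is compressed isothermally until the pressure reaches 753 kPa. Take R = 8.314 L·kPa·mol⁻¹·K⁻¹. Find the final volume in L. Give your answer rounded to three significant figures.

V₂ ≈ 0.0801 L

From PV = nRT: V₁ = nRT₁/P₁ = 0.1136 L.
Isothermal, so P V is constant: T₂ = T₁; V₂ = V₁·(P₁/P₂) = 0.08013 L.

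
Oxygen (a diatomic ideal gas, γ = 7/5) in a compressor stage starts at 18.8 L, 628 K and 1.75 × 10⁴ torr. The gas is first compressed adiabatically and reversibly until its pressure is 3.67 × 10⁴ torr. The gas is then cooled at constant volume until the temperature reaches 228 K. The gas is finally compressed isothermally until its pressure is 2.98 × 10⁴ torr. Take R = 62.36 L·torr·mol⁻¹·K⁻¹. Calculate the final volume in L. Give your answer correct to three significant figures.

V₄ ≈ 4.01 L

Reversible adiabatic, γ = 7/5: T₂ = T₁·(P₂/P₁)^((γ−1)/γ) = 776.0 K; V₂ = V₁·(P₁/P₂)^(1/γ) = 11.08 L.
Isochoric, so P/T is constant: V₃ = V₂; P₃ = P₂·(T₃/T₂) = 1.078e+04 torr.
T constant ⇒ Boyle's law P V = const: T₄ = T₃; V₄ = V₃·(P₃/P₄) = 4.008 L.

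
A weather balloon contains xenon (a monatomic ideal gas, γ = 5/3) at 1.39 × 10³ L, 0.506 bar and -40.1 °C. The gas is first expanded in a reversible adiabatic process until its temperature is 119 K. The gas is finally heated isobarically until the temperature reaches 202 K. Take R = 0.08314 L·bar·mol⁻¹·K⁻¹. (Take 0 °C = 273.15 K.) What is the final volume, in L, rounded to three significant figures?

Convert: T₁ = 233.0 K.
Adiabatic (γ = 5/3), T V^(γ−1) and P V^γ constant: P₂ = P₁·(T₂/T₁)^(γ/(γ−1)) = 0.09427 bar; V₂ = V₁·(T₁/T₂)^(1/(γ−1)) = 3810 L.
Isobaric, so V/T is constant: P₃ = P₂; V₃ = V₂·(T₃/T₂) = 6467 L.

V₃ ≈ 6.47e+03 L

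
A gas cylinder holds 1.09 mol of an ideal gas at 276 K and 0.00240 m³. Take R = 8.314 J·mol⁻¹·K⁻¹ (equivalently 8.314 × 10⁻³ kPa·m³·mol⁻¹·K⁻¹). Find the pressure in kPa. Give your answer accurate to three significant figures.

PV = nRT ⇒ P = nRT/V = (1.09 × 8.314 × 10⁻³ × 276) / 0.00240

P ≈ 1.04e+03 kPa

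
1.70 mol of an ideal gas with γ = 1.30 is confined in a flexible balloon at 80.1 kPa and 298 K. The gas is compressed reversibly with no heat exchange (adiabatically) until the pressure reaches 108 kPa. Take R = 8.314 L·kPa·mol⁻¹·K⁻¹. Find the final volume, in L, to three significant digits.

V₂ ≈ 41.8 L

From PV = nRT: V₁ = nRT₁/P₁ = 52.58 L.
Reversible adiabatic, γ = 1.30: T₂ = T₁·(P₂/P₁)^((γ−1)/γ) = 319.3 K; V₂ = V₁·(P₁/P₂)^(1/γ) = 41.78 L.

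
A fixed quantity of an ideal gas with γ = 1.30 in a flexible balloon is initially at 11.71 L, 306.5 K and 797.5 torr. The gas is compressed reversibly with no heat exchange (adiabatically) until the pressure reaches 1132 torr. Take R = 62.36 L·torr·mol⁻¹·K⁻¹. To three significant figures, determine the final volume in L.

Adiabatic (γ = 1.30), T V^(γ−1) and P V^γ constant: T₂ = T₁·(P₂/P₁)^((γ−1)/γ) = 332.3 K; V₂ = V₁·(P₁/P₂)^(1/γ) = 8.944 L.

V₂ ≈ 8.94 L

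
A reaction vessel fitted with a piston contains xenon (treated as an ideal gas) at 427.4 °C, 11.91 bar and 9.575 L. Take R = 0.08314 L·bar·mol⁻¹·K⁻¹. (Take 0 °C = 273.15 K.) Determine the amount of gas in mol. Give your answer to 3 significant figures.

n ≈ 1.96 mol

Convert: T = 700.55 K.
PV = nRT ⇒ n = PV/(RT) = (11.91 × 9.575) / (0.08314 × 700.55)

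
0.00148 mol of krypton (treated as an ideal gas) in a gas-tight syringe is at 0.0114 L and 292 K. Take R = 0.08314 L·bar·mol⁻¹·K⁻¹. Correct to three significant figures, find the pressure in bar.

PV = nRT ⇒ P = nRT/V = (0.00148 × 0.08314 × 292) / 0.0114

P ≈ 3.15 bar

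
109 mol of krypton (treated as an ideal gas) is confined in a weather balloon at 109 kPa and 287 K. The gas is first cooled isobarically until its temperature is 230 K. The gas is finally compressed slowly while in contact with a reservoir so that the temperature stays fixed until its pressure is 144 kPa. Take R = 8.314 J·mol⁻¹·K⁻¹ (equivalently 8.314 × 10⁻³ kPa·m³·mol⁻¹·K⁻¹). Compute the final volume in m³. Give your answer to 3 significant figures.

From PV = nRT: V₁ = nRT₁/P₁ = 2.386 m³.
P constant ⇒ V ∝ T: P₂ = P₁; V₂ = V₁·(T₂/T₁) = 1.912 m³.
T constant ⇒ Boyle's law P V = const: T₃ = T₂; V₃ = V₂·(P₂/P₃) = 1.447 m³.

V₃ ≈ 1.45 m³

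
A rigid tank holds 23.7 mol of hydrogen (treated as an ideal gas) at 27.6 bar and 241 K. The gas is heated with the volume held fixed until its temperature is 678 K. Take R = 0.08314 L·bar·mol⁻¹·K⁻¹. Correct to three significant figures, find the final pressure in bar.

From PV = nRT: V₁ = nRT₁/P₁ = 17.21 L.
V constant ⇒ P ∝ T: V₂ = V₁; P₂ = P₁·(T₂/T₁) = 77.65 bar.

P₂ ≈ 77.6 bar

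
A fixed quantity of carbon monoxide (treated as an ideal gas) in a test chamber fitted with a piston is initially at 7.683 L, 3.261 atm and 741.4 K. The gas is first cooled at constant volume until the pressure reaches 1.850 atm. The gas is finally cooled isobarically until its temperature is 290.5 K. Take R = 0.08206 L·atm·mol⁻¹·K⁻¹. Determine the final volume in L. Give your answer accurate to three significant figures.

Isochoric, so P/T is constant: V₂ = V₁; T₂ = T₁·(P₂/P₁) = 420.6 K.
P constant ⇒ V ∝ T: P₃ = P₂; V₃ = V₂·(T₃/T₂) = 5.306 L.

V₃ ≈ 5.31 L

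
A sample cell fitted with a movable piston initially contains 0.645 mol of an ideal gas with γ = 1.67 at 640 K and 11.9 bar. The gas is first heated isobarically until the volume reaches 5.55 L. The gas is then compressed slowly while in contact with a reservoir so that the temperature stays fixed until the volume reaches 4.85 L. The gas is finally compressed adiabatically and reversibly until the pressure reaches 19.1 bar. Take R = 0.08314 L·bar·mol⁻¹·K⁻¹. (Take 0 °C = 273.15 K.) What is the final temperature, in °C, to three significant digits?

T₄ ≈ 1.14e+03 °C

From PV = nRT: V₁ = nRT₁/P₁ = 2.884 L.
Isobaric, so V/T is constant: P₂ = P₁; T₂ = T₁·(V₂/V₁) = 1232 K.
Isothermal, so P V is constant: T₃ = T₂; P₃ = P₂·(V₂/V₃) = 13.62 bar.
Adiabatic (γ = 1.67), T V^(γ−1) and P V^γ constant: T₄ = T₃·(P₄/P₃)^((γ−1)/γ) = 1411 K; V₄ = V₃·(P₃/P₄)^(1/γ) = 3.961 L.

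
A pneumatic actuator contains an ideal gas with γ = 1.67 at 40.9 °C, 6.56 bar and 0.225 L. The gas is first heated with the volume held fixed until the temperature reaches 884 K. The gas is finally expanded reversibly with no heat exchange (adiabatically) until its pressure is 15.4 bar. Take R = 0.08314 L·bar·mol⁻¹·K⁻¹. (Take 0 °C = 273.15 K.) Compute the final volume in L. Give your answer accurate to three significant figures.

V₃ ≈ 0.251 L

Convert: T₁ = 314.0 K.
Isochoric, so P/T is constant: V₂ = V₁; P₂ = P₁·(T₂/T₁) = 18.47 bar.
Adiabatic (γ = 1.67), T V^(γ−1) and P V^γ constant: T₃ = T₂·(P₃/P₂)^((γ−1)/γ) = 821.9 K; V₃ = V₂·(P₂/P₃)^(1/γ) = 0.2508 L.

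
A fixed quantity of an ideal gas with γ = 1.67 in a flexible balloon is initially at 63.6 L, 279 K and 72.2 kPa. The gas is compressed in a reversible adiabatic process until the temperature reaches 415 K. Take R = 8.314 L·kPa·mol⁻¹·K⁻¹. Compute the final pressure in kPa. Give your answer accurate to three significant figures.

P₂ ≈ 194 kPa

Reversible adiabatic, γ = 1.67: P₂ = P₁·(T₂/T₁)^(γ/(γ−1)) = 194.2 kPa; V₂ = V₁·(T₁/T₂)^(1/(γ−1)) = 35.16 L.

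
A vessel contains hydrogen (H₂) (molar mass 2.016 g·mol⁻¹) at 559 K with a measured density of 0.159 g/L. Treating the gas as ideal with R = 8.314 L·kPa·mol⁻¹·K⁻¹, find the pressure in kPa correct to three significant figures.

ρ = PM/(RT) ⇒ P = ρRT/M = (0.159 × 8.314 × 559.0) / 2.016

P ≈ 367 kPa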